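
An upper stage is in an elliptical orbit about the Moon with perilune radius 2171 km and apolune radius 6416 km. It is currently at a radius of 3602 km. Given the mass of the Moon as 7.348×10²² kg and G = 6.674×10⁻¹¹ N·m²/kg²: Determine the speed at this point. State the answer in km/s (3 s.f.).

v ≈ 1.26 km/s

μ = GM = 6.674×10⁻¹¹ × 7.348×10²² = 4.904×10¹² m³/s².
Semi-major axis a = (r_p + r_a)/2 = 4293.5 km = 4.294×10⁶ m.
Vis-viva: v² = μ(2/r − 1/a) = 4.904×10¹² × (5.552×10⁻⁷ − 2.329×10⁻⁷) = 1.581×10⁶ m²/s².
v = 1257 m/s = 1.257 km/s.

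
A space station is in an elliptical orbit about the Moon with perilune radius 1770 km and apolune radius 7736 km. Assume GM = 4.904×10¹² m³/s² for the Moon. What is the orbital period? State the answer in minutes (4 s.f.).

Semi-major axis a = (r_p + r_a)/2 = (1770.0 + 7736.0)/2 = 4753.0 km = 4.753×10⁶ m.
By Kepler's third law T = 2π√(a³/μ) = 2π × 4.679×10³ = 2.940×10⁴ s.
= 490.0 minutes.

T ≈ 490.0 minutes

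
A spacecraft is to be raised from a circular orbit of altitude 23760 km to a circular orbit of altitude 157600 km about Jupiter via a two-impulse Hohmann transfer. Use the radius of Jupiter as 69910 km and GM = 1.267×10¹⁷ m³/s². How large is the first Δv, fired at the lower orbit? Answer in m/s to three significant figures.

Δv ≈ 7000 m/s

r₁ = 69910 + 23760 = 93670 km = 9.3670×10⁷ m.
r₂ = 69910 + 157600 = 227510 km = 2.2751×10⁸ m.
Transfer ellipse a_t = (r₁ + r₂)/2 = 1.606×10⁸ m.
At r₁: circular v_c1 = √(μ/r₁) = 36780 m/s; transfer-perijove v_p = √[μ(2/r₁ − 1/a_t)] = 43780 m/s.
Δv₁ = v_p − v_c1 = 6997 m/s.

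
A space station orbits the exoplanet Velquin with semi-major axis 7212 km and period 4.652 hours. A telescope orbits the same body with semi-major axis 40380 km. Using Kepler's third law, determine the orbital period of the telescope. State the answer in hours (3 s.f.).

T₂ ≈ 61.6 hours

Kepler's third law: T² ∝ a³, so T₂ = T₁ (a₂/a₁)^(3/2).
a₂/a₁ = 5.599, (a₂/a₁)^(3/2) = 13.25.
T₂ = 4.652 × 13.25 = 61.63 hours.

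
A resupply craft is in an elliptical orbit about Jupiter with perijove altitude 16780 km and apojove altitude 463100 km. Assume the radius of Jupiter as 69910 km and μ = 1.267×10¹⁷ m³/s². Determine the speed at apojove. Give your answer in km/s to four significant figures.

r_p = 69910 + 16780 = 86690 km = 8.6690×10⁷ m.
r_a = 69910 + 463100 = 533010 km = 5.3301×10⁸ m.
Semi-major axis a = (r_p + r_a)/2 = 3.0985×10⁵ km = 3.098×10⁸ m.
Vis-viva: v² = μ(2/r − 1/a) = 1.267×10¹⁷ × (3.752×10⁻⁹ − 3.227×10⁻⁹) = 6.651×10⁷ m²/s².
v = 8155 m/s = 8.155 km/s.

v ≈ 8.155 km/s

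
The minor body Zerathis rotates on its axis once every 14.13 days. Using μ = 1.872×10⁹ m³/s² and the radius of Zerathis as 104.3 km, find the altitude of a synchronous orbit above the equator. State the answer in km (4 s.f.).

h_sync ≈ 4030 km

T = 14.13 days = 1.221×10⁶ s.
A synchronous orbit has period T, so by Kepler's third law a = (μT²/4π²)^(1/3).
μT²/4π² = 1.872×10⁹ × (1.221×10⁶)² / 39.48 = 7.067×10¹⁹ m³.
a = 4.134×10⁶ m = 4134.5 km.
Altitude h = a − R = 4134.5 − 104.3 = 4030.2 km.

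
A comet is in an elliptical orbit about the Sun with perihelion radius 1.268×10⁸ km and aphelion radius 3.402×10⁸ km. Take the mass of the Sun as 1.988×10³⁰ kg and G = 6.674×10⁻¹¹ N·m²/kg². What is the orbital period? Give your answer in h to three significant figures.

T ≈ 17100 h

μ = GM = 6.674×10⁻¹¹ × 1.988×10³⁰ = 1.327×10²⁰ m³/s².
Semi-major axis a = (r_p + r_a)/2 = (1.2680×10⁸ + 3.4020×10⁸)/2 = 2.3350×10⁸ km = 2.335×10¹¹ m.
By Kepler's third law T = 2π√(a³/μ) = 2π × 9.796×10⁶ = 6.155×10⁷ s.
= 17100 h.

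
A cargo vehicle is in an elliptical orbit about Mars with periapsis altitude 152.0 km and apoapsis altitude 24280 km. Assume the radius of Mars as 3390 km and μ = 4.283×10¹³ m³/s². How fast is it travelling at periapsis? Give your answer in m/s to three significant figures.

r_p = 3390 + 152.0 = 3542.0 km = 3.5420×10⁶ m.
r_a = 3390 + 24280 = 27670 km = 2.7670×10⁷ m.
Semi-major axis a = (r_p + r_a)/2 = 15606 km = 1.561×10⁷ m.
Vis-viva: v² = μ(2/r − 1/a) = 4.283×10¹³ × (5.647×10⁻⁷ − 6.408×10⁻⁸) = 2.144×10⁷ m²/s².
v = 4630 m/s.

v ≈ 4630 m/s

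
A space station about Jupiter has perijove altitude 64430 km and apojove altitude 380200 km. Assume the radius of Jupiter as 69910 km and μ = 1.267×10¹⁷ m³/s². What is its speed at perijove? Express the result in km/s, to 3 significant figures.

r_p = 69910 + 64430 = 134340 km = 1.3434×10⁸ m.
r_a = 69910 + 380200 = 450110 km = 4.5011×10⁸ m.
Semi-major axis a = (r_p + r_a)/2 = 2.9222×10⁵ km = 2.922×10⁸ m.
Vis-viva: v² = μ(2/r − 1/a) = 1.267×10¹⁷ × (1.489×10⁻⁸ − 3.422×10⁻⁹) = 1.453×10⁹ m²/s².
v = 38110 m/s = 38.11 km/s.

v ≈ 38.1 km/s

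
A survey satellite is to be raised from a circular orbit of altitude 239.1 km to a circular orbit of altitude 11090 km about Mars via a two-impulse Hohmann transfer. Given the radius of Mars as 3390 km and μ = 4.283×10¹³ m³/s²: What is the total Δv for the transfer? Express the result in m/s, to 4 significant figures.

Δv_total ≈ 1540 m/s

r₁ = 3390 + 239.1 = 3629.1 km = 3.6291×10⁶ m.
r₂ = 3390 + 11090 = 14480 km = 1.4480×10⁷ m.
Transfer ellipse a_t = (r₁ + r₂)/2 = 9.055×10⁶ m.
At r₁: circular v_c1 = √(μ/r₁) = 3435 m/s; transfer-periapsis v_p = √[μ(2/r₁ − 1/a_t)] = 4344 m/s.
Δv₁ = v_p − v_c1 = 909.0 m/s.
At r₂: circular v_c2 = √(μ/r₂) = 1720 m/s; transfer-apoapsis v_a = √[μ(2/r₂ − 1/a_t)] = 1089 m/s.
Δv₂ = v_c2 − v_a = 631.0 m/s.
Total Δv = Δv₁ + Δv₂ = 1540 m/s.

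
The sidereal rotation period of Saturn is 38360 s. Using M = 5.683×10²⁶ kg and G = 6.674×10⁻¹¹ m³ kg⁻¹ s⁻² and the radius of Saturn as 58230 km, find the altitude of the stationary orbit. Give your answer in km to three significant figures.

h_sync ≈ 54000 km

μ = GM = 6.674×10⁻¹¹ × 5.683×10²⁶ = 3.793×10¹⁶ m³/s².
A synchronous orbit has period T, so by Kepler's third law a = (μT²/4π²)^(1/3).
μT²/4π² = 3.793×10¹⁶ × (3.836×10⁴)² / 39.48 = 1.414×10²⁴ m³.
a = 1.122×10⁸ m = 1.1223×10⁵ km.
Altitude h = a − R = 1.1223×10⁵ − 58230 = 54003 km.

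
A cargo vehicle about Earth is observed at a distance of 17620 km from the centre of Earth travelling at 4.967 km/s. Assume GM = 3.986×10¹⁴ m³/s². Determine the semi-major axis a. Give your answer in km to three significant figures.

r = 1.762×10⁷ m.
Specific orbital energy ε = v²/2 − μ/r = (4967)²/2 − 3.986×10¹⁴/1.762×10⁷ = -1.029×10⁷ J/kg.
Since ε = −μ/(2a), a = −μ/(2ε) = 1.937×10⁷ m = 19375 km.

a ≈ 19400 km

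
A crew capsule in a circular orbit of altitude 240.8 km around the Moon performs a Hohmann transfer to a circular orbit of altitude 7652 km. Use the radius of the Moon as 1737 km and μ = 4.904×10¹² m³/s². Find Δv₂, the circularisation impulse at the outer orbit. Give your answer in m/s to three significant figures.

Δv ≈ 296 m/s

r₁ = 1737 + 240.8 = 1977.8 km = 1.9778×10⁶ m.
r₂ = 1737 + 7652 = 9389.0 km = 9.3890×10⁶ m.
Transfer ellipse a_t = (r₁ + r₂)/2 = 5.683×10⁶ m.
At r₁: circular v_c1 = √(μ/r₁) = 1575 m/s; transfer-perilune v_p = √[μ(2/r₁ − 1/a_t)] = 2024 m/s.
At r₂: circular v_c2 = √(μ/r₂) = 722.7 m/s; transfer-apolune v_a = √[μ(2/r₂ − 1/a_t)] = 426.3 m/s.
Δv₂ = v_c2 − v_a = 296.4 m/s.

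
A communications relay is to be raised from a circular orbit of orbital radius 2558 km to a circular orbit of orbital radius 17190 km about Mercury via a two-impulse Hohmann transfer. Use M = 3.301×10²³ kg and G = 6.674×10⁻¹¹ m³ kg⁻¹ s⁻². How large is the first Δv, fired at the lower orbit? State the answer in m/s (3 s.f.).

Δv ≈ 937 m/s

μ = GM = 6.674×10⁻¹¹ × 3.301×10²³ = 2.203×10¹³ m³/s².
r₁ = 2558 km = 2.558×10⁶ m.
r₂ = 17190 km = 1.719×10⁷ m.
Transfer ellipse a_t = (r₁ + r₂)/2 = 9.874×10⁶ m.
At r₁: circular v_c1 = √(μ/r₁) = 2935 m/s; transfer-periherm v_p = √[μ(2/r₁ − 1/a_t)] = 3872 m/s.
Δv₁ = v_p − v_c1 = 937.5 m/s.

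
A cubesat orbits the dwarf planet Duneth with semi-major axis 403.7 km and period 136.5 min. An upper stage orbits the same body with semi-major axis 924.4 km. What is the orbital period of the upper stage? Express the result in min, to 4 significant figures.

Kepler's third law: T² ∝ a³, so T₂ = T₁ (a₂/a₁)^(3/2).
a₂/a₁ = 2.290, (a₂/a₁)^(3/2) = 3.465.
T₂ = 136.5 × 3.465 = 473.0 min.

T₂ ≈ 473.0 min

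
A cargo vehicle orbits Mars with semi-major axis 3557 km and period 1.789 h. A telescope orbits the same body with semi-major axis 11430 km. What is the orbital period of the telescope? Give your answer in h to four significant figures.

T₂ ≈ 10.31 h

Kepler's third law: T² ∝ a³, so T₂ = T₁ (a₂/a₁)^(3/2).
a₂/a₁ = 3.213, (a₂/a₁)^(3/2) = 5.760.
T₂ = 1.789 × 5.760 = 10.31 h.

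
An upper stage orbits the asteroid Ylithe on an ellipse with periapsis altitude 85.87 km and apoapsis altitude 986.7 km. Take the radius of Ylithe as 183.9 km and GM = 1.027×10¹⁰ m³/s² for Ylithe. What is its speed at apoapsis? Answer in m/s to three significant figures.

v ≈ 57.3 m/s

r_p = 183.9 + 85.87 = 269.77 km = 2.6977×10⁵ m.
r_a = 183.9 + 986.7 = 1170.6 km = 1.1706×10⁶ m.
Semi-major axis a = (r_p + r_a)/2 = 720.19 km = 7.202×10⁵ m.
Vis-viva: v² = μ(2/r − 1/a) = 1.027×10¹⁰ × (1.709×10⁻⁶ − 1.389×10⁻⁶) = 3.286×10³ m²/s².
v = 57.33 m/s.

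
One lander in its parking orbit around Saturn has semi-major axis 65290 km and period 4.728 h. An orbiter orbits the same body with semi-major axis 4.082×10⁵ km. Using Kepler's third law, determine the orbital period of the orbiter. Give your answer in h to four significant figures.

Kepler's third law: T² ∝ a³, so T₂ = T₁ (a₂/a₁)^(3/2).
a₂/a₁ = 6.252, (a₂/a₁)^(3/2) = 15.63.
T₂ = 4.728 × 15.63 = 73.91 h.

T₂ ≈ 73.91 h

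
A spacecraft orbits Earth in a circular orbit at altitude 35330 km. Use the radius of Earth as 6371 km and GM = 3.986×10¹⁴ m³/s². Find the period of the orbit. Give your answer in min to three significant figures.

T ≈ 1410 min

r = 6371 + 35330 = 41701 km = 4.1701×10⁷ m.
Kepler's third law: T = 2π√(r³/μ) = 2π√((4.170×10⁷)³ / 3.986×10¹⁴).
r³/μ = 1.819×10⁸ s², so T = 2π × 1.349×10⁴ = 8.475×10⁴ s.
Converting: 8.475×10⁴ s ÷ 60.00 = 1412 min.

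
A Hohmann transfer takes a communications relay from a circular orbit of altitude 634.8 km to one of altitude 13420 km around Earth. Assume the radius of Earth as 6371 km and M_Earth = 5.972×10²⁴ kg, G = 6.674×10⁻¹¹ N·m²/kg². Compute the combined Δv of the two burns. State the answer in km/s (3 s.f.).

μ = GM = 6.674×10⁻¹¹ × 5.972×10²⁴ = 3.986×10¹⁴ m³/s².
r₁ = 6371 + 634.8 = 7005.8 km = 7.0058×10⁶ m.
r₂ = 6371 + 13420 = 19791 km = 1.9791×10⁷ m.
Transfer ellipse a_t = (r₁ + r₂)/2 = 1.340×10⁷ m.
At r₁: circular v_c1 = √(μ/r₁) = 7543 m/s; transfer-perigee v_p = √[μ(2/r₁ − 1/a_t)] = 9167 m/s.
Δv₁ = v_p − v_c1 = 1624 m/s.
At r₂: circular v_c2 = √(μ/r₂) = 4488 m/s; transfer-apogee v_a = √[μ(2/r₂ − 1/a_t)] = 3245 m/s.
Δv₂ = v_c2 − v_a = 1243 m/s.
Total Δv = Δv₁ + Δv₂ = 2867 m/s = 2.867 km/s.

Δv_total ≈ 2.87 km/s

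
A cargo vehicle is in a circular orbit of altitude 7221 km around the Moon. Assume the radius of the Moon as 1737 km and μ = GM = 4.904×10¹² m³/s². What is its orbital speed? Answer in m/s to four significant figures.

r = 1737 + 7221 = 8958.0 km = 8.9580×10⁶ m.
For a circular orbit v = √(μ/r) = √(4.904×10¹² / 8.958×10⁶) = √(5.474×10⁵) = 739.9 m/s.

v ≈ 739.9 m/s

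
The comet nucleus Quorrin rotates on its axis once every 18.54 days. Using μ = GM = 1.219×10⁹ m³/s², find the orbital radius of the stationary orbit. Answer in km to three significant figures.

T = 18.54 days = 1.602×10⁶ s.
A synchronous orbit has period T, so by Kepler's third law a = (μT²/4π²)^(1/3).
μT²/4π² = 1.219×10⁹ × (1.602×10⁶)² / 39.48 = 7.923×10¹⁹ m³.
a = 4.295×10⁶ m = 4295.0 km.

r_sync ≈ 4300 km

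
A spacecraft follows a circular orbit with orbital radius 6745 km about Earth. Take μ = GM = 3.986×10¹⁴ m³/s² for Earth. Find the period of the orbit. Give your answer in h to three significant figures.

T ≈ 1.53 h

r = 6745 km = 6.745×10⁶ m.
Kepler's third law: T = 2π√(r³/μ) = 2π√((6.745×10⁶)³ / 3.986×10¹⁴).
r³/μ = 7.699×10⁵ s², so T = 2π × 8.774×10² = 5.513×10³ s.
Converting: 5.513×10³ s ÷ 3600 = 1.531 h.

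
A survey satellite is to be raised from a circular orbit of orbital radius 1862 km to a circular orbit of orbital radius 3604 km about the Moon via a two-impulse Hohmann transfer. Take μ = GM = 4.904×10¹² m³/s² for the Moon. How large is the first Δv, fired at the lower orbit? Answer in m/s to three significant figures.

Δv ≈ 241 m/s

r₁ = 1862 km = 1.862×10⁶ m.
r₂ = 3604 km = 3.604×10⁶ m.
Transfer ellipse a_t = (r₁ + r₂)/2 = 2.733×10⁶ m.
At r₁: circular v_c1 = √(μ/r₁) = 1623 m/s; transfer-perilune v_p = √[μ(2/r₁ − 1/a_t)] = 1864 m/s.
Δv₁ = v_p − v_c1 = 240.7 m/s.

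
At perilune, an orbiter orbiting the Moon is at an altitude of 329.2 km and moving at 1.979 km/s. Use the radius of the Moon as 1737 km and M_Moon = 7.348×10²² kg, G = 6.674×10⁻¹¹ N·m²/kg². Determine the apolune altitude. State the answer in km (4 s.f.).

μ = GM = 6.674×10⁻¹¹ × 7.348×10²² = 4.904×10¹² m³/s².
r_p = 1737 + 329.2 = 2066.2 km = 2.066×10⁶ m.
Specific energy ε = v²/2 − μ/r = -4.152×10⁵ J/kg, so a = −μ/(2ε) = 5.905×10⁶ m.
The apsides satisfy r_p + r_a = 2a, so the apolune radius is 2a − r_p = 9.744×10⁶ m = 9743.8 km.
Apolune altitude = 9743.8 − 1737 = 8006.8 km.

apolune altitude ≈ 8007 km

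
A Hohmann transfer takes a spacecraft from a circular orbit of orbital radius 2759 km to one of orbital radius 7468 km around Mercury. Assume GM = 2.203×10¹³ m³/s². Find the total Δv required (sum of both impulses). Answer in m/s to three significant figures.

r₁ = 2759 km = 2.759×10⁶ m.
r₂ = 7468 km = 7.468×10⁶ m.
Transfer ellipse a_t = (r₁ + r₂)/2 = 5.114×10⁶ m.
At r₁: circular v_c1 = √(μ/r₁) = 2826 m/s; transfer-periherm v_p = √[μ(2/r₁ − 1/a_t)] = 3415 m/s.
Δv₁ = v_p − v_c1 = 589.1 m/s.
At r₂: circular v_c2 = √(μ/r₂) = 1718 m/s; transfer-apoherm v_a = √[μ(2/r₂ − 1/a_t)] = 1262 m/s.
Δv₂ = v_c2 − v_a = 455.9 m/s.
Total Δv = Δv₁ + Δv₂ = 1045 m/s.

Δv_total ≈ 1050 m/s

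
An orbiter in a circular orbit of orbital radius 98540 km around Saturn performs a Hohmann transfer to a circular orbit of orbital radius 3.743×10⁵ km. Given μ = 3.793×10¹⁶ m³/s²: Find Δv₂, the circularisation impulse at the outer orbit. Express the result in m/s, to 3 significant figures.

Δv ≈ 3570 m/s

r₁ = 98540 km = 9.854×10⁷ m.
r₂ = 3.743×10⁵ km = 3.743×10⁸ m.
Transfer ellipse a_t = (r₁ + r₂)/2 = 2.364×10⁸ m.
At r₁: circular v_c1 = √(μ/r₁) = 19620 m/s; transfer-perikrone v_p = √[μ(2/r₁ − 1/a_t)] = 24690 m/s.
At r₂: circular v_c2 = √(μ/r₂) = 10070 m/s; transfer-apokrone v_a = √[μ(2/r₂ − 1/a_t)] = 6499 m/s.
Δv₂ = v_c2 − v_a = 3568 m/s.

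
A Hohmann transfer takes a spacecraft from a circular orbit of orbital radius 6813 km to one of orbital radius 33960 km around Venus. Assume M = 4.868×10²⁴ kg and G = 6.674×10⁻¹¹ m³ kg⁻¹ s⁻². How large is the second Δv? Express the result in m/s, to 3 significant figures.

Δv ≈ 1300 m/s

μ = GM = 6.674×10⁻¹¹ × 4.868×10²⁴ = 3.249×10¹⁴ m³/s².
r₁ = 6813 km = 6.813×10⁶ m.
r₂ = 33960 km = 3.396×10⁷ m.
Transfer ellipse a_t = (r₁ + r₂)/2 = 2.039×10⁷ m.
At r₁: circular v_c1 = √(μ/r₁) = 6906 m/s; transfer-periapsis v_p = √[μ(2/r₁ − 1/a_t)] = 8913 m/s.
At r₂: circular v_c2 = √(μ/r₂) = 3093 m/s; transfer-apoapsis v_a = √[μ(2/r₂ − 1/a_t)] = 1788 m/s.
Δv₂ = v_c2 − v_a = 1305 m/s.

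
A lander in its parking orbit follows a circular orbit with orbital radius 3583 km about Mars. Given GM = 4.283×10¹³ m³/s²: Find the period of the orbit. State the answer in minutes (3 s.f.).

T ≈ 109 minutes

r = 3583 km = 3.583×10⁶ m.
Kepler's third law: T = 2π√(r³/μ) = 2π√((3.583×10⁶)³ / 4.283×10¹³).
r³/μ = 1.074×10⁶ s², so T = 2π × 1.036×10³ = 6.511×10³ s.
Converting: 6.511×10³ s ÷ 60.00 = 108.5 minutes.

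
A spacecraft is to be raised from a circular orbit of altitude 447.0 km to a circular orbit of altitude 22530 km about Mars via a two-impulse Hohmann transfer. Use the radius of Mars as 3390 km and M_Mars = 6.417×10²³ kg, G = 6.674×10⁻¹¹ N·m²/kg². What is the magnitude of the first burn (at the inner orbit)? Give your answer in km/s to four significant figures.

Δv ≈ 1.069 km/s

μ = GM = 6.674×10⁻¹¹ × 6.417×10²³ = 4.283×10¹³ m³/s².
r₁ = 3390 + 447.0 = 3837.0 km = 3.8370×10⁶ m.
r₂ = 3390 + 22530 = 25920 km = 2.5920×10⁷ m.
Transfer ellipse a_t = (r₁ + r₂)/2 = 1.488×10⁷ m.
At r₁: circular v_c1 = √(μ/r₁) = 3341 m/s; transfer-periapsis v_p = √[μ(2/r₁ − 1/a_t)] = 4410 m/s.
Δv₁ = v_p − v_c1 = 1069 m/s.
= 1.069 km/s.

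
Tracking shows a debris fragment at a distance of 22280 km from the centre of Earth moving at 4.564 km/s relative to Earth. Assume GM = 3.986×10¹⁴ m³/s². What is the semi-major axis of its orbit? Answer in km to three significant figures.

a ≈ 26700 km

r = 2.228×10⁷ m.
Vis-viva rearranged: 1/a = 2/r − v²/μ = 8.977×10⁻⁸ − 5.226×10⁻⁸ = 3.751×10⁻⁸ m⁻¹.
a = 2.666×10⁷ m = 26661 km.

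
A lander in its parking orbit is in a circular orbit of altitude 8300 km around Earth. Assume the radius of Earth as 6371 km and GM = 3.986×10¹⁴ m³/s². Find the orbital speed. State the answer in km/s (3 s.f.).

v ≈ 5.21 km/s

r = 6371 + 8300 = 14671 km = 1.4671×10⁷ m.
For a circular orbit v = √(μ/r) = √(3.986×10¹⁴ / 1.467×10⁷) = √(2.717×10⁷) = 5212 m/s.
That is 5.212 km/s.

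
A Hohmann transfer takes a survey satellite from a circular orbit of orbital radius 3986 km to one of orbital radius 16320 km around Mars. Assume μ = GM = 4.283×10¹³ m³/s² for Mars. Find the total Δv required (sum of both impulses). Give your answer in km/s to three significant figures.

r₁ = 3986 km = 3.986×10⁶ m.
r₂ = 16320 km = 1.632×10⁷ m.
Transfer ellipse a_t = (r₁ + r₂)/2 = 1.015×10⁷ m.
At r₁: circular v_c1 = √(μ/r₁) = 3278 m/s; transfer-periapsis v_p = √[μ(2/r₁ − 1/a_t)] = 4156 m/s.
Δv₁ = v_p − v_c1 = 878.0 m/s.
At r₂: circular v_c2 = √(μ/r₂) = 1620 m/s; transfer-apoapsis v_a = √[μ(2/r₂ − 1/a_t)] = 1015 m/s.
Δv₂ = v_c2 − v_a = 605.0 m/s.
Total Δv = Δv₁ + Δv₂ = 1483 m/s = 1.483 km/s.

Δv_total ≈ 1.48 km/s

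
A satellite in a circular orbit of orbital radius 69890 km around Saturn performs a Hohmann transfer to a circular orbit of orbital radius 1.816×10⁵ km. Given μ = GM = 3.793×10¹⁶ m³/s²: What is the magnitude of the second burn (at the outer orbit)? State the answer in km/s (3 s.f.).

Δv ≈ 3.68 km/s

r₁ = 69890 km = 6.989×10⁷ m.
r₂ = 1.816×10⁵ km = 1.816×10⁸ m.
Transfer ellipse a_t = (r₁ + r₂)/2 = 1.257×10⁸ m.
At r₁: circular v_c1 = √(μ/r₁) = 23300 m/s; transfer-perikrone v_p = √[μ(2/r₁ − 1/a_t)] = 28000 m/s.
At r₂: circular v_c2 = √(μ/r₂) = 14450 m/s; transfer-apokrone v_a = √[μ(2/r₂ − 1/a_t)] = 10770 m/s.
Δv₂ = v_c2 − v_a = 3678 m/s.
= 3.678 km/s.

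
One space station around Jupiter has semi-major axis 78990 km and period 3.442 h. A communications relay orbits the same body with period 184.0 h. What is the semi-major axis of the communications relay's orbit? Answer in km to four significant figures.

Kepler's third law: a³ ∝ T², so a₂ = a₁ (T₂/T₁)^(2/3).
T₂/T₁ = 53.46, (T₂/T₁)^(2/3) = 14.19.
a₂ = 78990 × 14.19 = 1.121×10⁶ km.

a₂ ≈ 1.121×10⁶ km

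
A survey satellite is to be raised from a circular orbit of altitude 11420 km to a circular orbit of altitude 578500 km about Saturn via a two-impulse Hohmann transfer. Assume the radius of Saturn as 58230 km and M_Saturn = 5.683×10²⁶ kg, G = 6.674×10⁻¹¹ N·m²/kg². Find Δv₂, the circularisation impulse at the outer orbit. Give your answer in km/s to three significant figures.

μ = GM = 6.674×10⁻¹¹ × 5.683×10²⁶ = 3.793×10¹⁶ m³/s².
r₁ = 58230 + 11420 = 69650 km = 6.9650×10⁷ m.
r₂ = 58230 + 578500 = 636730 km = 6.3673×10⁸ m.
Transfer ellipse a_t = (r₁ + r₂)/2 = 3.532×10⁸ m.
At r₁: circular v_c1 = √(μ/r₁) = 23340 m/s; transfer-perikrone v_p = √[μ(2/r₁ − 1/a_t)] = 31330 m/s.
At r₂: circular v_c2 = √(μ/r₂) = 7718 m/s; transfer-apokrone v_a = √[μ(2/r₂ − 1/a_t)] = 3427 m/s.
Δv₂ = v_c2 − v_a = 4291 m/s.
= 4.291 km/s.

Δv ≈ 4.29 km/s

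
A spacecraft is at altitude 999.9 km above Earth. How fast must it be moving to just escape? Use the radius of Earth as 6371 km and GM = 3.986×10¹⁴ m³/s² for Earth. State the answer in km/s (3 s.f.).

r = 6371 + 999.9 = 7370.9 km = 7.3709×10⁶ m.
Escape speed v_esc = √(2μ/r) = √(2 × 3.986×10¹⁴ / 7.371×10⁶) = √(1.082×10⁸) = 10400 m/s.
= 10.40 km/s.

v_esc ≈ 10.4 km/s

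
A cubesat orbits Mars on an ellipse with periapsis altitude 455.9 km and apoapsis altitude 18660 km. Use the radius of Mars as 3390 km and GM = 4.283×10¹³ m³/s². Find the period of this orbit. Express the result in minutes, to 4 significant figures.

T ≈ 745.5 minutes

r_p = 3390 + 455.9 = 3845.9 km = 3.8459×10⁶ m.
r_a = 3390 + 18660 = 22050 km = 2.2050×10⁷ m.
Semi-major axis a = (r_p + r_a)/2 = (3845.9 + 22050)/2 = 12948 km = 1.295×10⁷ m.
By Kepler's third law T = 2π√(a³/μ) = 2π × 7.119×10³ = 4.473×10⁴ s.
= 745.5 minutes.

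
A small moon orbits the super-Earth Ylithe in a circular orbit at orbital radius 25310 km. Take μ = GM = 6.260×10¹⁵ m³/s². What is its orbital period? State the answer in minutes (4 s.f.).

r = 25310 km = 2.531×10⁷ m.
Kepler's third law: T = 2π√(r³/μ) = 2π√((2.531×10⁷)³ / 6.260×10¹⁵).
r³/μ = 2.590×10⁶ s², so T = 2π × 1.609×10³ = 1.011×10⁴ s.
Converting: 1.011×10⁴ s ÷ 60.00 = 168.5 minutes.

T ≈ 168.5 minutes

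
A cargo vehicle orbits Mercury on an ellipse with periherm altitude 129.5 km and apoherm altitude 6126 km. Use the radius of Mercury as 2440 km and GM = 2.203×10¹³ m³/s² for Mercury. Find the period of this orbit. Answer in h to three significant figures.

r_p = 2440 + 129.5 = 2569.5 km = 2.5695×10⁶ m.
r_a = 2440 + 6126 = 8566.0 km = 8.5660×10⁶ m.
Semi-major axis a = (r_p + r_a)/2 = (2569.5 + 8566.0)/2 = 5567.8 km = 5.568×10⁶ m.
By Kepler's third law T = 2π√(a³/μ) = 2π × 2.799×10³ = 1.759×10⁴ s.
= 4.885 h.

T ≈ 4.89 h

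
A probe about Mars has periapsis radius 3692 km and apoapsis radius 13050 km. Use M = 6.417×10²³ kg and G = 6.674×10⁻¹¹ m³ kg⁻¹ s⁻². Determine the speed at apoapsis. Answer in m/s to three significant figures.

μ = GM = 6.674×10⁻¹¹ × 6.417×10²³ = 4.283×10¹³ m³/s².
Semi-major axis a = (r_p + r_a)/2 = 8371.0 km = 8.371×10⁶ m.
Vis-viva: v² = μ(2/r − 1/a) = 4.283×10¹³ × (1.533×10⁻⁷ − 1.195×10⁻⁷) = 1.447×10⁶ m²/s².
v = 1203 m/s.

v ≈ 1200 m/s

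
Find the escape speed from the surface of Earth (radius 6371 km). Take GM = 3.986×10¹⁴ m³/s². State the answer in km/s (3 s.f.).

v_esc ≈ 11.2 km/s

r = R = 6.371×10⁶ m.
Escape speed v_esc = √(2μ/r) = √(2 × 3.986×10¹⁴ / 6.371×10⁶) = √(1.251×10⁸) = 11190 m/s.
= 11.19 km/s.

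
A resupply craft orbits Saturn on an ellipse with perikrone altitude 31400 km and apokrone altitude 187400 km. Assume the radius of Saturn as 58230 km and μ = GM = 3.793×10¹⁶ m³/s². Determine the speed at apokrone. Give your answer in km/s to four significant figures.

r_p = 58230 + 31400 = 89630 km = 8.9630×10⁷ m.
r_a = 58230 + 187400 = 245630 km = 2.4563×10⁸ m.
Semi-major axis a = (r_p + r_a)/2 = 1.6763×10⁵ km = 1.676×10⁸ m.
Vis-viva: v² = μ(2/r − 1/a) = 3.793×10¹⁶ × (8.142×10⁻⁹ − 5.966×10⁻⁹) = 8.257×10⁷ m²/s².
v = 9087 m/s = 9.087 km/s.

v ≈ 9.087 km/s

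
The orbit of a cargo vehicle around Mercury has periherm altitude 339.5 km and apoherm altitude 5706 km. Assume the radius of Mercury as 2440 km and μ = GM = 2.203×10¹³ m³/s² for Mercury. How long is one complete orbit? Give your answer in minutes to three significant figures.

r_p = 2440 + 339.5 = 2779.5 km = 2.7795×10⁶ m.
r_a = 2440 + 5706 = 8146.0 km = 8.1460×10⁶ m.
Semi-major axis a = (r_p + r_a)/2 = (2779.5 + 8146.0)/2 = 5462.8 km = 5.463×10⁶ m.
By Kepler's third law T = 2π√(a³/μ) = 2π × 2.720×10³ = 1.709×10⁴ s.
= 284.9 minutes.

T ≈ 285 minutes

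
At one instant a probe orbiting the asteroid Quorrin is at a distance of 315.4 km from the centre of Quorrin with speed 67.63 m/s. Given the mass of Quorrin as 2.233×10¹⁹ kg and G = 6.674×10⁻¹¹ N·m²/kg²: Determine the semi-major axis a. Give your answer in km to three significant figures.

a ≈ 306 km

μ = GM = 6.674×10⁻¹¹ × 2.233×10¹⁹ = 1.490×10⁹ m³/s².
r = 3.154×10⁵ m.
Specific orbital energy ε = v²/2 − μ/r = (67.63)²/2 − 1.490×10⁹/3.154×10⁵ = -2.438×10³ J/kg.
Since ε = −μ/(2a), a = −μ/(2ε) = 3.056×10⁵ m = 305.61 km.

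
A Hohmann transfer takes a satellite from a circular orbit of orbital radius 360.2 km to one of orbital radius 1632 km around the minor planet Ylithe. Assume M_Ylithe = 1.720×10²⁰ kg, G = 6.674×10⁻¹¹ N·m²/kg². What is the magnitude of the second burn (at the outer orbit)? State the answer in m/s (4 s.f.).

Δv ≈ 33.43 m/s

μ = GM = 6.674×10⁻¹¹ × 1.720×10²⁰ = 1.148×10¹⁰ m³/s².
r₁ = 360.2 km = 3.602×10⁵ m.
r₂ = 1632 km = 1.632×10⁶ m.
Transfer ellipse a_t = (r₁ + r₂)/2 = 9.961×10⁵ m.
At r₁: circular v_c1 = √(μ/r₁) = 178.5 m/s; transfer-periapsis v_p = √[μ(2/r₁ − 1/a_t)] = 228.5 m/s.
At r₂: circular v_c2 = √(μ/r₂) = 83.87 m/s; transfer-apoapsis v_a = √[μ(2/r₂ − 1/a_t)] = 50.43 m/s.
Δv₂ = v_c2 − v_a = 33.43 m/s.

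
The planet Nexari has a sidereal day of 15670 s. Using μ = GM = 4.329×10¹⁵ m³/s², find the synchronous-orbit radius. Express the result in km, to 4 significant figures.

r_sync ≈ 29970 km

A synchronous orbit has period T, so by Kepler's third law a = (μT²/4π²)^(1/3).
μT²/4π² = 4.329×10¹⁵ × (1.567×10⁴)² / 39.48 = 2.693×10²² m³.
a = 2.997×10⁷ m = 29972 km.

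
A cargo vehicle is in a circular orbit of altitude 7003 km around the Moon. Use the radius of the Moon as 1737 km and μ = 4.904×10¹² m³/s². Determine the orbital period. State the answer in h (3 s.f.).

T ≈ 20.4 h

r = 1737 + 7003 = 8740.0 km = 8.7400×10⁶ m.
Kepler's third law: T = 2π√(r³/μ) = 2π√((8.740×10⁶)³ / 4.904×10¹²).
r³/μ = 1.361×10⁸ s², so T = 2π × 1.167×10⁴ = 7.331×10⁴ s.
Converting: 7.331×10⁴ s ÷ 3600 = 20.36 h.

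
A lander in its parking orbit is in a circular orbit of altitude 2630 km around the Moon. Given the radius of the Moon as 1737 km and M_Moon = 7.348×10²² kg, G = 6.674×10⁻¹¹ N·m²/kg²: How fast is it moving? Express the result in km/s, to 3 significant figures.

μ = GM = 6.674×10⁻¹¹ × 7.348×10²² = 4.904×10¹² m³/s².
r = 1737 + 2630 = 4367.0 km = 4.3670×10⁶ m.
For a circular orbit v = √(μ/r) = √(4.904×10¹² / 4.367×10⁶) = √(1.123×10⁶) = 1060 m/s.
That is 1.060 km/s.

v ≈ 1.06 km/s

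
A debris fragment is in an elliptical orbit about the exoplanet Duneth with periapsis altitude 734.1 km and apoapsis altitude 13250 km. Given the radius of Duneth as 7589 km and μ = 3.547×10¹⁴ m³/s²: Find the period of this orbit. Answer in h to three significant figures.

T ≈ 5.16 h

r_p = 7589 + 734.1 = 8323.1 km = 8.3231×10⁶ m.
r_a = 7589 + 13250 = 20839 km = 2.0839×10⁷ m.
Semi-major axis a = (r_p + r_a)/2 = (8323.1 + 20839)/2 = 14581 km = 1.458×10⁷ m.
By Kepler's third law T = 2π√(a³/μ) = 2π × 2.956×10³ = 1.858×10⁴ s.
= 5.160 h.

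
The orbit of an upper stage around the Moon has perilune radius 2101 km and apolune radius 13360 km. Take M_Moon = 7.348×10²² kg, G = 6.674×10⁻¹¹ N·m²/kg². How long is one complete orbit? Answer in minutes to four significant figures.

μ = GM = 6.674×10⁻¹¹ × 7.348×10²² = 4.904×10¹² m³/s².
Semi-major axis a = (r_p + r_a)/2 = (2101.0 + 13360)/2 = 7730.5 km = 7.730×10⁶ m.
By Kepler's third law T = 2π√(a³/μ) = 2π × 9.706×10³ = 6.098×10⁴ s.
= 1016 minutes.

T ≈ 1016 minutes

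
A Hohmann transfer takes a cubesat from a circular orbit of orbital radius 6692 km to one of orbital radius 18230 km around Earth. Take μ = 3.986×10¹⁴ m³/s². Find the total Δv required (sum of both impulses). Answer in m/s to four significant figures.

r₁ = 6692 km = 6.692×10⁶ m.
r₂ = 18230 km = 1.823×10⁷ m.
Transfer ellipse a_t = (r₁ + r₂)/2 = 1.246×10⁷ m.
At r₁: circular v_c1 = √(μ/r₁) = 7718 m/s; transfer-perigee v_p = √[μ(2/r₁ − 1/a_t)] = 9335 m/s.
Δv₁ = v_p − v_c1 = 1617 m/s.
At r₂: circular v_c2 = √(μ/r₂) = 4676 m/s; transfer-apogee v_a = √[μ(2/r₂ − 1/a_t)] = 3427 m/s.
Δv₂ = v_c2 − v_a = 1249 m/s.
Total Δv = Δv₁ + Δv₂ = 2866 m/s.

Δv_total ≈ 2866 m/s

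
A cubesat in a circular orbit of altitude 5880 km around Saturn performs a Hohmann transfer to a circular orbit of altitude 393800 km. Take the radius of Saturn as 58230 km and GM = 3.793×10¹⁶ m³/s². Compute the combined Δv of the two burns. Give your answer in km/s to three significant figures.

Δv_total ≈ 12.5 km/s

r₁ = 58230 + 5880 = 64110 km = 6.4110×10⁷ m.
r₂ = 58230 + 393800 = 452030 km = 4.5203×10⁸ m.
Transfer ellipse a_t = (r₁ + r₂)/2 = 2.581×10⁸ m.
At r₁: circular v_c1 = √(μ/r₁) = 24320 m/s; transfer-perikrone v_p = √[μ(2/r₁ − 1/a_t)] = 32190 m/s.
Δv₁ = v_p − v_c1 = 7868 m/s.
At r₂: circular v_c2 = √(μ/r₂) = 9160 m/s; transfer-apokrone v_a = √[μ(2/r₂ − 1/a_t)] = 4566 m/s.
Δv₂ = v_c2 − v_a = 4595 m/s.
Total Δv = Δv₁ + Δv₂ = 12460 m/s = 12.46 km/s.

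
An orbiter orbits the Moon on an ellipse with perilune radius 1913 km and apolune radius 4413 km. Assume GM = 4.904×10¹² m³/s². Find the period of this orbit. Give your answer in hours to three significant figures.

T ≈ 4.43 hours

Semi-major axis a = (r_p + r_a)/2 = (1913.0 + 4413.0)/2 = 3163.0 km = 3.163×10⁶ m.
By Kepler's third law T = 2π√(a³/μ) = 2π × 2.540×10³ = 1.596×10⁴ s.
= 4.434 hours.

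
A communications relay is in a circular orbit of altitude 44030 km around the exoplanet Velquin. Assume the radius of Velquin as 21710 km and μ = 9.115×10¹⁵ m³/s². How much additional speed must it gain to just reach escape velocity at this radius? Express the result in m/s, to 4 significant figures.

Δv ≈ 4877 m/s

r = 21710 + 44030 = 65740 km = 6.5740×10⁷ m.
Circular speed v_c = √(μ/r) = 11780 m/s.
Escape speed v_esc = √(2μ/r) = √2 × v_c = 16650 m/s.
Δv = v_esc − v_c = 4877 m/s.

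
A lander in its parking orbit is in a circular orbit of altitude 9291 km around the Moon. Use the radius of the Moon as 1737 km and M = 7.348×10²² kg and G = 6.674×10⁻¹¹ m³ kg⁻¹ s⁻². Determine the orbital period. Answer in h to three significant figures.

μ = GM = 6.674×10⁻¹¹ × 7.348×10²² = 4.904×10¹² m³/s².
r = 1737 + 9291 = 11028 km = 1.1028×10⁷ m.
Kepler's third law: T = 2π√(r³/μ) = 2π√((1.103×10⁷)³ / 4.904×10¹²).
r³/μ = 2.735×10⁸ s², so T = 2π × 1.654×10⁴ = 1.039×10⁵ s.
Converting: 1.039×10⁵ s ÷ 3600 = 28.86 h.

T ≈ 28.9 h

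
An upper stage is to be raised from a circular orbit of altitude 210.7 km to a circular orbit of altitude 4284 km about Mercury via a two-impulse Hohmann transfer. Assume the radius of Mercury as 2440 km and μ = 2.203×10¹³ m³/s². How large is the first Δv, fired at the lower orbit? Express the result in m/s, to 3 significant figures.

r₁ = 2440 + 210.7 = 2650.7 km = 2.6507×10⁶ m.
r₂ = 2440 + 4284 = 6724.0 km = 6.7240×10⁶ m.
Transfer ellipse a_t = (r₁ + r₂)/2 = 4.687×10⁶ m.
At r₁: circular v_c1 = √(μ/r₁) = 2883 m/s; transfer-periherm v_p = √[μ(2/r₁ − 1/a_t)] = 3453 m/s.
Δv₁ = v_p − v_c1 = 570.0 m/s.

Δv ≈ 570 m/s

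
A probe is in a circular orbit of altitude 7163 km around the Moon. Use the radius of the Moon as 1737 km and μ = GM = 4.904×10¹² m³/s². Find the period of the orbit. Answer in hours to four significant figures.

T ≈ 20.93 hours

r = 1737 + 7163 = 8900.0 km = 8.9000×10⁶ m.
Kepler's third law: T = 2π√(r³/μ) = 2π√((8.900×10⁶)³ / 4.904×10¹²).
r³/μ = 1.438×10⁸ s², so T = 2π × 1.199×10⁴ = 7.533×10⁴ s.
Converting: 7.533×10⁴ s ÷ 3600 = 20.93 hours.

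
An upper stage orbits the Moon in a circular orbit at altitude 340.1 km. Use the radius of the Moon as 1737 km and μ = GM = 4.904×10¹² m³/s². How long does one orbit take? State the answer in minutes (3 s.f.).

r = 1737 + 340.1 = 2077.1 km = 2.0771×10⁶ m.
Kepler's third law: T = 2π√(r³/μ) = 2π√((2.077×10⁶)³ / 4.904×10¹²).
r³/μ = 1.827×10⁶ s², so T = 2π × 1.352×10³ = 8.494×10³ s.
Converting: 8.494×10³ s ÷ 60.00 = 141.6 minutes.

T ≈ 142 minutes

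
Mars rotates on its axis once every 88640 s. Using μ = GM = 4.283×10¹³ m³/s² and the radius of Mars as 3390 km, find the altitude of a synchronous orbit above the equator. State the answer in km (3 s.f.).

h_sync ≈ 17000 km

A synchronous orbit has period T, so by Kepler's third law a = (μT²/4π²)^(1/3).
μT²/4π² = 4.283×10¹³ × (8.864×10⁴)² / 39.48 = 8.524×10²¹ m³.
a = 2.043×10⁷ m = 20428 km.
Altitude h = a − R = 20428 − 3390 = 17038 km.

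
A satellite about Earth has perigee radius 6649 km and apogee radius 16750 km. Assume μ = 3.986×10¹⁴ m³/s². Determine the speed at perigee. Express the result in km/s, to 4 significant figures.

v ≈ 9.264 km/s

Semi-major axis a = (r_p + r_a)/2 = 11700 km = 1.170×10⁷ m.
Vis-viva: v² = μ(2/r − 1/a) = 3.986×10¹⁴ × (3.008×10⁻⁷ − 8.547×10⁻⁸) = 8.583×10⁷ m²/s².
v = 9264 m/s = 9.264 km/s.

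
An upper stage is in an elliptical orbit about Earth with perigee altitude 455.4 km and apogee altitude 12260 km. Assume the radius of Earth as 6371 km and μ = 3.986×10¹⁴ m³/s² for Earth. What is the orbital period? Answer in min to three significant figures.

T ≈ 238 min

r_p = 6371 + 455.4 = 6826.4 km = 6.8264×10⁶ m.
r_a = 6371 + 12260 = 18631 km = 1.8631×10⁷ m.
Semi-major axis a = (r_p + r_a)/2 = (6826.4 + 18631)/2 = 12729 km = 1.273×10⁷ m.
By Kepler's third law T = 2π√(a³/μ) = 2π × 2.275×10³ = 1.429×10⁴ s.
= 238.2 min.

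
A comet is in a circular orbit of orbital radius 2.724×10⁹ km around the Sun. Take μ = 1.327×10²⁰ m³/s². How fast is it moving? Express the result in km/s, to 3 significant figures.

r = 2.724×10⁹ km = 2.724×10¹² m.
For a circular orbit v = √(μ/r) = √(1.327×10²⁰ / 2.724×10¹²) = √(4.872×10⁷) = 6980 m/s.
That is 6.980 km/s.

v ≈ 6.98 km/s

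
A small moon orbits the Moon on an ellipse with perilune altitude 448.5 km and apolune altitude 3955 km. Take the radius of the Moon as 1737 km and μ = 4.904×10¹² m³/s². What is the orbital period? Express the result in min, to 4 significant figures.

T ≈ 369.7 min

r_p = 1737 + 448.5 = 2185.5 km = 2.1855×10⁶ m.
r_a = 1737 + 3955 = 5692.0 km = 5.6920×10⁶ m.
Semi-major axis a = (r_p + r_a)/2 = (2185.5 + 5692.0)/2 = 3938.8 km = 3.939×10⁶ m.
By Kepler's third law T = 2π√(a³/μ) = 2π × 3.530×10³ = 2.218×10⁴ s.
= 369.7 min.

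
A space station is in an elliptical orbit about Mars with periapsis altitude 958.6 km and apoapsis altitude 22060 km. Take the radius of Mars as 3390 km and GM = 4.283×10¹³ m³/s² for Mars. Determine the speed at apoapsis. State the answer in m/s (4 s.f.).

r_p = 3390 + 958.6 = 4348.6 km = 4.3486×10⁶ m.
r_a = 3390 + 22060 = 25450 km = 2.5450×10⁷ m.
Semi-major axis a = (r_p + r_a)/2 = 14899 km = 1.490×10⁷ m.
Vis-viva: v² = μ(2/r − 1/a) = 4.283×10¹³ × (7.859×10⁻⁸ − 6.712×10⁻⁸) = 4.912×10⁵ m²/s².
v = 700.8 m/s.

v ≈ 700.8 m/s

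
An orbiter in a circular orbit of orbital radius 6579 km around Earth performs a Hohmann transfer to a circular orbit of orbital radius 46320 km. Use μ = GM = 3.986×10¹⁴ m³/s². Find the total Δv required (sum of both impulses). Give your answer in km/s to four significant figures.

Δv_total ≈ 3.987 km/s

r₁ = 6579 km = 6.579×10⁶ m.
r₂ = 46320 km = 4.632×10⁷ m.
Transfer ellipse a_t = (r₁ + r₂)/2 = 2.645×10⁷ m.
At r₁: circular v_c1 = √(μ/r₁) = 7784 m/s; transfer-perigee v_p = √[μ(2/r₁ − 1/a_t)] = 10300 m/s.
Δv₁ = v_p − v_c1 = 2517 m/s.
At r₂: circular v_c2 = √(μ/r₂) = 2933 m/s; transfer-apogee v_a = √[μ(2/r₂ − 1/a_t)] = 1463 m/s.
Δv₂ = v_c2 − v_a = 1470 m/s.
Total Δv = Δv₁ + Δv₂ = 3987 m/s = 3.987 km/s.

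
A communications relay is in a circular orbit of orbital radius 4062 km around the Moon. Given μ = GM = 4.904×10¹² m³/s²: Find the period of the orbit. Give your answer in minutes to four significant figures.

T ≈ 387.1 minutes

r = 4062 km = 4.062×10⁶ m.
Kepler's third law: T = 2π√(r³/μ) = 2π√((4.062×10⁶)³ / 4.904×10¹²).
r³/μ = 1.367×10⁷ s², so T = 2π × 3.697×10³ = 2.323×10⁴ s.
Converting: 2.323×10⁴ s ÷ 60.00 = 387.1 minutes.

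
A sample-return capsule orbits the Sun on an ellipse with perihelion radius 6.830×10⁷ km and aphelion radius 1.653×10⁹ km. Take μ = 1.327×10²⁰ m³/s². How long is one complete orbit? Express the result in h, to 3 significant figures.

Semi-major axis a = (r_p + r_a)/2 = (6.8300×10⁷ + 1.6530×10⁹)/2 = 8.6065×10⁸ km = 8.606×10¹¹ m.
By Kepler's third law T = 2π√(a³/μ) = 2π × 6.931×10⁷ = 4.355×10⁸ s.
= 1.210×10⁵ h.

T ≈ 121000 h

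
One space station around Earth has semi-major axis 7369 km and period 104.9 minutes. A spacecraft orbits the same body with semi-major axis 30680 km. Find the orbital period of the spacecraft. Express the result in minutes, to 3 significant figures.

T₂ ≈ 891 minutes

Kepler's third law: T² ∝ a³, so T₂ = T₁ (a₂/a₁)^(3/2).
a₂/a₁ = 4.163, (a₂/a₁)^(3/2) = 8.495.
T₂ = 104.9 × 8.495 = 891.1 minutes.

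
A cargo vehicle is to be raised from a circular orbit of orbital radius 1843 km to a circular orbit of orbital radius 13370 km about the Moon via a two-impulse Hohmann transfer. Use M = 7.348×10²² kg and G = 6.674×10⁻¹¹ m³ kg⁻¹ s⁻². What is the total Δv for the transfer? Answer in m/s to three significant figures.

μ = GM = 6.674×10⁻¹¹ × 7.348×10²² = 4.904×10¹² m³/s².
r₁ = 1843 km = 1.843×10⁶ m.
r₂ = 13370 km = 1.337×10⁷ m.
Transfer ellipse a_t = (r₁ + r₂)/2 = 7.606×10⁶ m.
At r₁: circular v_c1 = √(μ/r₁) = 1631 m/s; transfer-perilune v_p = √[μ(2/r₁ − 1/a_t)] = 2163 m/s.
Δv₁ = v_p − v_c1 = 531.4 m/s.
At r₂: circular v_c2 = √(μ/r₂) = 605.6 m/s; transfer-apolune v_a = √[μ(2/r₂ − 1/a_t)] = 298.1 m/s.
Δv₂ = v_c2 − v_a = 307.5 m/s.
Total Δv = Δv₁ + Δv₂ = 839.0 m/s.

Δv_total ≈ 839 m/s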